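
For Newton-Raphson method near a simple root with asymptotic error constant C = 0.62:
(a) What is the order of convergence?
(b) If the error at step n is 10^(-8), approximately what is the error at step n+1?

(a) Newton-Raphson has quadratic (order 2) convergence near simple roots.
    This means |e_{n+1}| ≈ C|e_n|².

(b) With |e_n| = 10^(-8) and C = 0.62:
    |e_{n+1}| ≈ 0.62 × (10^(-8))² = 0.62 × 10^(-16)

(a) 2 (quadratic); (b) |e_{n+1}| ≈ 6.200e-17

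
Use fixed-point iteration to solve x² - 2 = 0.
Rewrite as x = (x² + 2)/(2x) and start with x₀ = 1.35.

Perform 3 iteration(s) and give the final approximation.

Equation: x² - 2 = 0
Fixed-point form: x = (x² + 2)/(2x)
x₀ = 1.35

x_1 = g(1.350000) = 1.415741
x_2 = g(1.415741) = 1.414214
x_3 = g(1.414214) = 1.414214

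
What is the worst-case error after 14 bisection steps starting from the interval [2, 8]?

Bisection error bound: |error| ≤ (b-a)/2^n
|error| ≤ (8 - 2)/2^14 = 6/2^14
|error| ≤ 0.0003662109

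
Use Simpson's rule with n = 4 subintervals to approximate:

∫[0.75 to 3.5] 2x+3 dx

f(x) = 2x+3
a = 0.75, b = 3.5, n = 4
h = (b - a)/n = 0.687500

Simpson's rule: (h/3)[f(x₀) + 4f(x₁) + 2f(x₂) + ... + f(xₙ)]

x_0 = 0.7500, f(x_0) = 4.500000, coefficient = 1
x_1 = 1.4375, f(x_1) = 5.875000, coefficient = 4
x_2 = 2.1250, f(x_2) = 7.250000, coefficient = 2
x_3 = 2.8125, f(x_3) = 8.625000, coefficient = 4
x_4 = 3.5000, f(x_4) = 10.000000, coefficient = 1

I ≈ (0.687500/3) × 87.000000 = 19.937500
Exact value: 19.937500
Error: 0.000000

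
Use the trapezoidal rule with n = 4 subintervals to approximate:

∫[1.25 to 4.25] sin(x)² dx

f(x) = sin(x)²
a = 1.25, b = 4.25, n = 4
h = (b - a)/n = 0.750000

Trapezoidal rule: (h/2)[f(x₀) + 2f(x₁) + 2f(x₂) + ... + f(xₙ)]

x_0 = 1.2500, f(x_0) = 0.900572, coefficient = 1
x_1 = 2.0000, f(x_1) = 0.826822, coefficient = 2
x_2 = 2.7500, f(x_2) = 0.145665, coefficient = 2
x_3 = 3.5000, f(x_3) = 0.123049, coefficient = 2
x_4 = 4.2500, f(x_4) = 0.801006, coefficient = 1

I ≈ (0.750000/2) × 3.892649 = 1.459744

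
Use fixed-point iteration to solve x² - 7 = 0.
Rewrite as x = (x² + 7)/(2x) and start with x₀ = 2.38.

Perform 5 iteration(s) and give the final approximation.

Equation: x² - 7 = 0
Fixed-point form: x = (x² + 7)/(2x)
x₀ = 2.38

x_1 = g(2.380000) = 2.660588
x_2 = g(2.660588) = 2.645793
x_3 = g(2.645793) = 2.645751
x_4 = g(2.645751) = 2.645751
x_5 = g(2.645751) = 2.645751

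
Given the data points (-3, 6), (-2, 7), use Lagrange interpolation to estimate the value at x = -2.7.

Lagrange interpolation formula:
P(x) = Σ yᵢ × Lᵢ(x)
where Lᵢ(x) = Π_{j≠i} (x - xⱼ)/(xᵢ - xⱼ)

L_0(-2.7) = (-2.7 - (-2))/(-3 - (-2)) = 0.700000
L_1(-2.7) = (-2.7 - (-3))/(-2 - (-3)) = 0.300000

P(-2.7) = 6×L_0(-2.7) + 7×L_1(-2.7)
P(-2.7) = 6.300000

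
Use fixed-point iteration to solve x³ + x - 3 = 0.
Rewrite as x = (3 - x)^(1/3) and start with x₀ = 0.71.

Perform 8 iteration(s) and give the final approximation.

Equation: x³ + x - 3 = 0
Fixed-point form: x = (3 - x)^(1/3)
x₀ = 0.71

x_1 = g(0.710000) = 1.318090
x_2 = g(1.318090) = 1.189235
x_3 = g(1.189235) = 1.218861
x_4 = g(1.218861) = 1.212177
x_5 = g(1.212177) = 1.213691
x_6 = g(1.213691) = 1.213348
x_7 = g(1.213348) = 1.213426
x_8 = g(1.213426) = 1.213408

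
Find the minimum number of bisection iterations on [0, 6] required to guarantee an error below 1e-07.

We need (b-a)/2^n ≤ 1e-07
(6 - 0)/2^n ≤ 1e-07
6/2^n ≤ 1e-07
2^n ≥ 60000000
n ≥ log₂(60000000) = 25.84
n ≥ 26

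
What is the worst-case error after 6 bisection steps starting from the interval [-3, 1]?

Bisection error bound: |error| ≤ (b-a)/2^n
|error| ≤ (1 - (-3))/2^6 = 4/2^6
|error| ≤ 0.0625000000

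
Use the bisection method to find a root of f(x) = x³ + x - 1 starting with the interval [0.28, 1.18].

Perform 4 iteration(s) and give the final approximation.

f(x) = x³ + x - 1
Initial interval: [0.28, 1.18]

Iteration 1:
  c_1 = (0.280000 + 1.180000)/2 = 0.730000
  f(c_1) = f(0.730000) = 0.119017
  f(a) × f(c) < 0, new interval: [0.280000, 0.730000]
Iteration 2:
  c_2 = (0.280000 + 0.730000)/2 = 0.505000
  f(c_2) = f(0.505000) = -0.366212
  f(a) × f(c) ≥ 0, new interval: [0.505000, 0.730000]
Iteration 3:
  c_3 = (0.505000 + 0.730000)/2 = 0.617500
  f(c_3) = f(0.617500) = -0.147043
  f(a) × f(c) ≥ 0, new interval: [0.617500, 0.730000]
Iteration 4:
  c_4 = (0.617500 + 0.730000)/2 = 0.673750
  f(c_4) = f(0.673750) = -0.020409
  f(a) × f(c) ≥ 0, new interval: [0.673750, 0.730000]

After 4 iteration(s), the approximation is c_4 = 0.673750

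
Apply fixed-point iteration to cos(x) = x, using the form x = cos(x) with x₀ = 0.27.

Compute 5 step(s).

Equation: cos(x) = x
Fixed-point form: x = cos(x)
x₀ = 0.27

x_1 = g(0.270000) = 0.963771
x_2 = g(0.963771) = 0.570427
x_3 = g(0.570427) = 0.841671
x_4 = g(0.841671) = 0.666218
x_5 = g(0.666218) = 0.786165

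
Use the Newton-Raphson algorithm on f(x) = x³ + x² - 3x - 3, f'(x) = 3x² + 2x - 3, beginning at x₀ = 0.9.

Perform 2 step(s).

f(x) = x³ + x² - 3x - 3
f'(x) = 3x² + 2x - 3
x₀ = 0.9

Newton-Raphson formula: x_{n+1} = x_n - f(x_n)/f'(x_n)

Iteration 1:
  f(0.900000) = -4.161000
  f'(0.900000) = 1.230000
  x_1 = 0.900000 - (-4.161000)/1.230000 = 4.282927
Iteration 2:
  f(4.282927) = 81.058388
  f'(4.282927) = 60.596240
  x_2 = 4.282927 - 81.058388/60.596240 = 2.945247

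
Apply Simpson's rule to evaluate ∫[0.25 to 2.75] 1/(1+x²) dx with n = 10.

f(x) = 1/(1+x²)
a = 0.25, b = 2.75, n = 10
h = (b - a)/n = 0.250000

Simpson's rule: (h/3)[f(x₀) + 4f(x₁) + 2f(x₂) + ... + f(xₙ)]

x_0 = 0.2500, f(x_0) = 0.941176, coefficient = 1
x_1 = 0.5000, f(x_1) = 0.800000, coefficient = 4
x_2 = 0.7500, f(x_2) = 0.640000, coefficient = 2
x_3 = 1.0000, f(x_3) = 0.500000, coefficient = 4
x_4 = 1.2500, f(x_4) = 0.390244, coefficient = 2
x_5 = 1.5000, f(x_5) = 0.307692, coefficient = 4
x_6 = 1.7500, f(x_6) = 0.246154, coefficient = 2
x_7 = 2.0000, f(x_7) = 0.200000, coefficient = 4
x_8 = 2.2500, f(x_8) = 0.164948, coefficient = 2
x_9 = 2.5000, f(x_9) = 0.137931, coefficient = 4
x_10 = 2.7500, f(x_10) = 0.116788, coefficient = 1

I ≈ (0.250000/3) × 11.723151 = 0.976929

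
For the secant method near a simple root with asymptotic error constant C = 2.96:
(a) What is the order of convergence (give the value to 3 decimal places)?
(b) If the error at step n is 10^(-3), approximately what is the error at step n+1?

(a) Secant method has superlinear convergence with order φ = (1+√5)/2 ≈ 1.618.
    This means |e_{n+1}| ≈ C|e_n|^1.618.

(b) With |e_n| = 10^(-3) and C = 2.96:
    |e_{n+1}| ≈ 2.96 × (10^(-3))^1.618 = 2.96 × 10^(-4.85)

(a) ≈ 1.618 (golden ratio); (b) |e_{n+1}| ≈ 4.142e-05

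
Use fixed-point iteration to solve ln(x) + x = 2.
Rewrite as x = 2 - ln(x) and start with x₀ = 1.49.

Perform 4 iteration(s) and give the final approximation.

Equation: ln(x) + x = 2
Fixed-point form: x = 2 - ln(x)
x₀ = 1.49

x_1 = g(1.490000) = 1.601224
x_2 = g(1.601224) = 1.529232
x_3 = g(1.529232) = 1.575235
x_4 = g(1.575235) = 1.545596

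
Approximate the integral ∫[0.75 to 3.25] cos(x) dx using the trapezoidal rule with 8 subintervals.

f(x) = cos(x)
a = 0.75, b = 3.25, n = 8
h = (b - a)/n = 0.312500

Trapezoidal rule: (h/2)[f(x₀) + 2f(x₁) + 2f(x₂) + ... + f(xₙ)]

x_0 = 0.7500, f(x_0) = 0.731689, coefficient = 1
x_1 = 1.0625, f(x_1) = 0.486690, coefficient = 2
x_2 = 1.3750, f(x_2) = 0.194548, coefficient = 2
x_3 = 1.6875, f(x_3) = -0.116439, coefficient = 2
x_4 = 2.0000, f(x_4) = -0.416147, coefficient = 2
x_5 = 2.3125, f(x_5) = -0.675545, coefficient = 2
x_6 = 2.6250, f(x_6) = -0.869507, coefficient = 2
x_7 = 2.9375, f(x_7) = -0.979245, coefficient = 2
x_8 = 3.2500, f(x_8) = -0.994130, coefficient = 1

I ≈ (0.312500/2) × -5.013733 = -0.783396
Exact value: -0.789834
Error: 0.006438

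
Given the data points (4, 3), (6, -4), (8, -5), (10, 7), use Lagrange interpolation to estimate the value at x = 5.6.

Lagrange interpolation formula:
P(x) = Σ yᵢ × Lᵢ(x)
where Lᵢ(x) = Π_{j≠i} (x - xⱼ)/(xᵢ - xⱼ)

L_0(5.6) = (5.6 - 6)/(4 - 6) × (5.6 - 8)/(4 - 8) × (5.6 - 10)/(4 - 10) = 0.088000
L_1(5.6) = (5.6 - 4)/(6 - 4) × (5.6 - 8)/(6 - 8) × (5.6 - 10)/(6 - 10) = 1.056000
L_2(5.6) = (5.6 - 4)/(8 - 4) × (5.6 - 6)/(8 - 6) × (5.6 - 10)/(8 - 10) = -0.176000
L_3(5.6) = (5.6 - 4)/(10 - 4) × (5.6 - 6)/(10 - 6) × (5.6 - 8)/(10 - 8) = 0.032000

P(5.6) = 3×L_0(5.6) + (-4)×L_1(5.6) + (-5)×L_2(5.6) + 7×L_3(5.6)
P(5.6) = -2.856000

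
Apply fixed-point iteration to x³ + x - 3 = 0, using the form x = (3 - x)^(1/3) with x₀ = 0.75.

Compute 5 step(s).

Equation: x³ + x - 3 = 0
Fixed-point form: x = (3 - x)^(1/3)
x₀ = 0.75

x_1 = g(0.750000) = 1.310371
x_2 = g(1.310371) = 1.191051
x_3 = g(1.191051) = 1.218453
x_4 = g(1.218453) = 1.212269
x_5 = g(1.212269) = 1.213670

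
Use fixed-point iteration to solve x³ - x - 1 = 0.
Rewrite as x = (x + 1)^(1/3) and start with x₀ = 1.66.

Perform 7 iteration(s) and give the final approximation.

Equation: x³ - x - 1 = 0
Fixed-point form: x = (x + 1)^(1/3)
x₀ = 1.66

x_1 = g(1.660000) = 1.385566
x_2 = g(1.385566) = 1.336176
x_3 = g(1.336176) = 1.326891
x_4 = g(1.326891) = 1.325131
x_5 = g(1.325131) = 1.324796
x_6 = g(1.324796) = 1.324733
x_7 = g(1.324733) = 1.324721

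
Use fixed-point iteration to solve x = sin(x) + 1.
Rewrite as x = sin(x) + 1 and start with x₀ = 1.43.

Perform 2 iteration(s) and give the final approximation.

Equation: x = sin(x) + 1
Fixed-point form: x = sin(x) + 1
x₀ = 1.43

x_1 = g(1.430000) = 1.990105
x_2 = g(1.990105) = 1.913371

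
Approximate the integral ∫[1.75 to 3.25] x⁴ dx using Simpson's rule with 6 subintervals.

f(x) = x⁴
a = 1.75, b = 3.25, n = 6
h = (b - a)/n = 0.250000

Simpson's rule: (h/3)[f(x₀) + 4f(x₁) + 2f(x₂) + ... + f(xₙ)]

x_0 = 1.7500, f(x_0) = 9.378906, coefficient = 1
x_1 = 2.0000, f(x_1) = 16.000000, coefficient = 4
x_2 = 2.2500, f(x_2) = 25.628906, coefficient = 2
x_3 = 2.5000, f(x_3) = 39.062500, coefficient = 4
x_4 = 2.7500, f(x_4) = 57.191406, coefficient = 2
x_5 = 3.0000, f(x_5) = 81.000000, coefficient = 4
x_6 = 3.2500, f(x_6) = 111.566406, coefficient = 1

I ≈ (0.250000/3) × 830.835938 = 69.236328
Exact value: 69.235547
Error: 0.000781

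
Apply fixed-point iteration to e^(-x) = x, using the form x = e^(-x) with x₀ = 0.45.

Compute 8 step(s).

Equation: e^(-x) = x
Fixed-point form: x = e^(-x)
x₀ = 0.45

x_1 = g(0.450000) = 0.637628
x_2 = g(0.637628) = 0.528545
x_3 = g(0.528545) = 0.589462
x_4 = g(0.589462) = 0.554625
x_5 = g(0.554625) = 0.574287
x_6 = g(0.574287) = 0.563106
x_7 = g(0.563106) = 0.569438
x_8 = g(0.569438) = 0.565844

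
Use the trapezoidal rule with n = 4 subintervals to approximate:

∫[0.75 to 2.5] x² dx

f(x) = x²
a = 0.75, b = 2.5, n = 4
h = (b - a)/n = 0.437500

Trapezoidal rule: (h/2)[f(x₀) + 2f(x₁) + 2f(x₂) + ... + f(xₙ)]

x_0 = 0.7500, f(x_0) = 0.562500, coefficient = 1
x_1 = 1.1875, f(x_1) = 1.410156, coefficient = 2
x_2 = 1.6250, f(x_2) = 2.640625, coefficient = 2
x_3 = 2.0625, f(x_3) = 4.253906, coefficient = 2
x_4 = 2.5000, f(x_4) = 6.250000, coefficient = 1

I ≈ (0.437500/2) × 23.421875 = 5.123535
Exact value: 5.067708
Error: 0.055827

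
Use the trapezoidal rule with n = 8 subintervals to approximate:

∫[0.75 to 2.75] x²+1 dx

f(x) = x²+1
a = 0.75, b = 2.75, n = 8
h = (b - a)/n = 0.250000

Trapezoidal rule: (h/2)[f(x₀) + 2f(x₁) + 2f(x₂) + ... + f(xₙ)]

x_0 = 0.7500, f(x_0) = 1.562500, coefficient = 1
x_1 = 1.0000, f(x_1) = 2.000000, coefficient = 2
x_2 = 1.2500, f(x_2) = 2.562500, coefficient = 2
x_3 = 1.5000, f(x_3) = 3.250000, coefficient = 2
x_4 = 1.7500, f(x_4) = 4.062500, coefficient = 2
x_5 = 2.0000, f(x_5) = 5.000000, coefficient = 2
x_6 = 2.2500, f(x_6) = 6.062500, coefficient = 2
x_7 = 2.5000, f(x_7) = 7.250000, coefficient = 2
x_8 = 2.7500, f(x_8) = 8.562500, coefficient = 1

I ≈ (0.250000/2) × 70.500000 = 8.812500
Exact value: 8.791667
Error: 0.020833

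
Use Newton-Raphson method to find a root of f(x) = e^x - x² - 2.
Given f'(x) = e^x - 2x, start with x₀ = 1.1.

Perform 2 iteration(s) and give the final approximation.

f(x) = e^x - x² - 2
f'(x) = e^x - 2x
x₀ = 1.1

Newton-Raphson formula: x_{n+1} = x_n - f(x_n)/f'(x_n)

Iteration 1:
  f(1.100000) = -0.205834
  f'(1.100000) = 0.804166
  x_1 = 1.100000 - (-0.205834)/0.804166 = 1.355960
Iteration 2:
  f(1.355960) = 0.041856
  f'(1.355960) = 1.168564
  x_2 = 1.355960 - 0.041856/1.168564 = 1.320141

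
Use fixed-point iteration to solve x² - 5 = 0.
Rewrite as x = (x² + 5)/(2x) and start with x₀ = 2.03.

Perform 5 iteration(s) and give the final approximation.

Equation: x² - 5 = 0
Fixed-point form: x = (x² + 5)/(2x)
x₀ = 2.03

x_1 = g(2.030000) = 2.246527
x_2 = g(2.246527) = 2.236092
x_3 = g(2.236092) = 2.236068
x_4 = g(2.236068) = 2.236068
x_5 = g(2.236068) = 2.236068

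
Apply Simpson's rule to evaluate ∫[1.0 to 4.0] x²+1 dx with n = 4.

f(x) = x²+1
a = 1.0, b = 4.0, n = 4
h = (b - a)/n = 0.750000

Simpson's rule: (h/3)[f(x₀) + 4f(x₁) + 2f(x₂) + ... + f(xₙ)]

x_0 = 1.0000, f(x_0) = 2.000000, coefficient = 1
x_1 = 1.7500, f(x_1) = 4.062500, coefficient = 4
x_2 = 2.5000, f(x_2) = 7.250000, coefficient = 2
x_3 = 3.2500, f(x_3) = 11.562500, coefficient = 4
x_4 = 4.0000, f(x_4) = 17.000000, coefficient = 1

I ≈ (0.750000/3) × 96.000000 = 24.000000
Exact value: 24.000000
Error: 0.000000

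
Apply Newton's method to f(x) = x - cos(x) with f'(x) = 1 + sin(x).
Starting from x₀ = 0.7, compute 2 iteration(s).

f(x) = x - cos(x)
f'(x) = 1 + sin(x)
x₀ = 0.7

Newton-Raphson formula: x_{n+1} = x_n - f(x_n)/f'(x_n)

Iteration 1:
  f(0.700000) = -0.064842
  f'(0.700000) = 1.644218
  x_1 = 0.700000 - (-0.064842)/1.644218 = 0.739436
Iteration 2:
  f(0.739436) = 0.000588
  f'(0.739436) = 1.673872
  x_2 = 0.739436 - 0.000588/1.673872 = 0.739085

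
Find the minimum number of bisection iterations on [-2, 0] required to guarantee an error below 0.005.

We need (b-a)/2^n ≤ 0.005
(0 - (-2))/2^n ≤ 0.005
2/2^n ≤ 0.005
2^n ≥ 400
n ≥ log₂(400) = 8.64
n ≥ 9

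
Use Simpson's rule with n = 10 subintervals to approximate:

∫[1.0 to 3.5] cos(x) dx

f(x) = cos(x)
a = 1.0, b = 3.5, n = 10
h = (b - a)/n = 0.250000

Simpson's rule: (h/3)[f(x₀) + 4f(x₁) + 2f(x₂) + ... + f(xₙ)]

x_0 = 1.0000, f(x_0) = 0.540302, coefficient = 1
x_1 = 1.2500, f(x_1) = 0.315322, coefficient = 4
x_2 = 1.5000, f(x_2) = 0.070737, coefficient = 2
x_3 = 1.7500, f(x_3) = -0.178246, coefficient = 4
x_4 = 2.0000, f(x_4) = -0.416147, coefficient = 2
x_5 = 2.2500, f(x_5) = -0.628174, coefficient = 4
x_6 = 2.5000, f(x_6) = -0.801144, coefficient = 2
x_7 = 2.7500, f(x_7) = -0.924302, coefficient = 4
x_8 = 3.0000, f(x_8) = -0.989992, coefficient = 2
x_9 = 3.2500, f(x_9) = -0.994130, coefficient = 4
x_10 = 3.5000, f(x_10) = -0.936457, coefficient = 1

I ≈ (0.250000/3) × -14.307363 = -1.192280
Exact value: -1.192254
Error: 0.000026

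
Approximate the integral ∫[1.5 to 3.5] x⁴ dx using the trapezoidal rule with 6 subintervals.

f(x) = x⁴
a = 1.5, b = 3.5, n = 6
h = (b - a)/n = 0.333333

Trapezoidal rule: (h/2)[f(x₀) + 2f(x₁) + 2f(x₂) + ... + f(xₙ)]

x_0 = 1.5000, f(x_0) = 5.062500, coefficient = 1
x_1 = 1.8333, f(x_1) = 11.297068, coefficient = 2
x_2 = 2.1667, f(x_2) = 22.037809, coefficient = 2
x_3 = 2.5000, f(x_3) = 39.062500, coefficient = 2
x_4 = 2.8333, f(x_4) = 64.445216, coefficient = 2
x_5 = 3.1667, f(x_5) = 100.556327, coefficient = 2
x_6 = 3.5000, f(x_6) = 150.062500, coefficient = 1

I ≈ (0.333333/2) × 629.922840 = 104.987140
Exact value: 103.525000
Error: 1.462140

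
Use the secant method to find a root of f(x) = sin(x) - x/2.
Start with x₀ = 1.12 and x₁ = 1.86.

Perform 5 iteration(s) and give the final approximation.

f(x) = sin(x) - x/2
x₀ = 1.12, x₁ = 1.86

Secant formula: x_{n+1} = x_n - f(x_n)(x_n - x_{n-1})/(f(x_n) - f(x_{n-1}))

Iteration 1:
  f(1.120000) = 0.340100
  f(1.860000) = 0.028471
  x_2 = 1.860000 - 0.028471×(1.860000 - 1.120000)/(0.028471 - 0.340100)
       = 1.927608
Iteration 2:
  f(1.860000) = 0.028471
  f(1.927608) = -0.026789
  x_3 = 1.927608 - (-0.026789)×(1.927608 - 1.860000)/(-0.026789 - 0.028471)
       = 1.894833
Iteration 3:
  f(1.927608) = -0.026789
  f(1.894833) = 0.000541
  x_4 = 1.894833 - 0.000541×(1.894833 - 1.927608)/(0.000541 - (-0.026789))
       = 1.895482
Iteration 4:
  f(1.894833) = 0.000541
  f(1.895482) = 0.000010
  x_5 = 1.895482 - 0.000010×(1.895482 - 1.894833)/(0.000010 - 0.000541)
       = 1.895494
Iteration 5:
  f(1.895482) = 0.000010
  f(1.895494) = 0.000000
  x_6 = 1.895494 - 0.000000×(1.895494 - 1.895482)/(0.000000 - 0.000010)
       = 1.895494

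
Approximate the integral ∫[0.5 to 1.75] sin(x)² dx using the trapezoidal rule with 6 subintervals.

f(x) = sin(x)²
a = 0.5, b = 1.75, n = 6
h = (b - a)/n = 0.208333

Trapezoidal rule: (h/2)[f(x₀) + 2f(x₁) + 2f(x₂) + ... + f(xₙ)]

x_0 = 0.5000, f(x_0) = 0.229849, coefficient = 1
x_1 = 0.7083, f(x_1) = 0.423240, coefficient = 2
x_2 = 0.9167, f(x_2) = 0.629766, coefficient = 2
x_3 = 1.1250, f(x_3) = 0.814087, coefficient = 2
x_4 = 1.3333, f(x_4) = 0.944663, coefficient = 2
x_5 = 1.5417, f(x_5) = 0.999152, coefficient = 2
x_6 = 1.7500, f(x_6) = 0.968228, coefficient = 1

I ≈ (0.208333/2) × 8.819892 = 0.918739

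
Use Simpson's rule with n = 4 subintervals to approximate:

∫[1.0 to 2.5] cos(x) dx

f(x) = cos(x)
a = 1.0, b = 2.5, n = 4
h = (b - a)/n = 0.375000

Simpson's rule: (h/3)[f(x₀) + 4f(x₁) + 2f(x₂) + ... + f(xₙ)]

x_0 = 1.0000, f(x_0) = 0.540302, coefficient = 1
x_1 = 1.3750, f(x_1) = 0.194548, coefficient = 4
x_2 = 1.7500, f(x_2) = -0.178246, coefficient = 2
x_3 = 2.1250, f(x_3) = -0.526266, coefficient = 4
x_4 = 2.5000, f(x_4) = -0.801144, coefficient = 1

I ≈ (0.375000/3) × -1.944208 = -0.243026
Exact value: -0.242999
Error: 0.000027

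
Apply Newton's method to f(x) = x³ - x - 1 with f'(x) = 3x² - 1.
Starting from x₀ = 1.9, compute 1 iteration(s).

f(x) = x³ - x - 1
f'(x) = 3x² - 1
x₀ = 1.9

Newton-Raphson formula: x_{n+1} = x_n - f(x_n)/f'(x_n)

Iteration 1:
  f(1.900000) = 3.959000
  f'(1.900000) = 9.830000
  x_1 = 1.900000 - 3.959000/9.830000 = 1.497253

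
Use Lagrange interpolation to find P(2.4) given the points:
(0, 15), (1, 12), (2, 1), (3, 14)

Lagrange interpolation formula:
P(x) = Σ yᵢ × Lᵢ(x)
where Lᵢ(x) = Π_{j≠i} (x - xⱼ)/(xᵢ - xⱼ)

L_0(2.4) = (2.4 - 1)/(0 - 1) × (2.4 - 2)/(0 - 2) × (2.4 - 3)/(0 - 3) = 0.056000
L_1(2.4) = (2.4 - 0)/(1 - 0) × (2.4 - 2)/(1 - 2) × (2.4 - 3)/(1 - 3) = -0.288000
L_2(2.4) = (2.4 - 0)/(2 - 0) × (2.4 - 1)/(2 - 1) × (2.4 - 3)/(2 - 3) = 1.008000
L_3(2.4) = (2.4 - 0)/(3 - 0) × (2.4 - 1)/(3 - 1) × (2.4 - 2)/(3 - 2) = 0.224000

P(2.4) = 15×L_0(2.4) + 12×L_1(2.4) + 1×L_2(2.4) + 14×L_3(2.4)
P(2.4) = 1.528000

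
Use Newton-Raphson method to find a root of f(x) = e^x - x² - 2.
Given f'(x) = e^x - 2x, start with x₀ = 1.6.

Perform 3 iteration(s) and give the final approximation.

f(x) = e^x - x² - 2
f'(x) = e^x - 2x
x₀ = 1.6

Newton-Raphson formula: x_{n+1} = x_n - f(x_n)/f'(x_n)

Iteration 1:
  f(1.600000) = 0.393032
  f'(1.600000) = 1.753032
  x_1 = 1.600000 - 0.393032/1.753032 = 1.375799
Iteration 2:
  f(1.375799) = 0.065415
  f'(1.375799) = 1.206639
  x_2 = 1.375799 - 0.065415/1.206639 = 1.321586
Iteration 3:
  f(1.321586) = 0.002774
  f'(1.321586) = 1.106192
  x_3 = 1.321586 - 0.002774/1.106192 = 1.319079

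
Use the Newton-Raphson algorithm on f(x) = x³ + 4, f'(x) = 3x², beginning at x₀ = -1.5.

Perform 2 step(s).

f(x) = x³ + 4
f'(x) = 3x²
x₀ = -1.5

Newton-Raphson formula: x_{n+1} = x_n - f(x_n)/f'(x_n)

Iteration 1:
  f(-1.500000) = 0.625000
  f'(-1.500000) = 6.750000
  x_1 = -1.500000 - 0.625000/6.750000 = -1.592593
Iteration 2:
  f(-1.592593) = -0.039374
  f'(-1.592593) = 7.609053
  x_2 = -1.592593 - (-0.039374)/7.609053 = -1.587418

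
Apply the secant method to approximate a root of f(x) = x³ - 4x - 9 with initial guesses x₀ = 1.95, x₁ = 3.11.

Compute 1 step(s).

f(x) = x³ - 4x - 9
x₀ = 1.95, x₁ = 3.11

Secant formula: x_{n+1} = x_n - f(x_n)(x_n - x_{n-1})/(f(x_n) - f(x_{n-1}))

Iteration 1:
  f(1.950000) = -9.385125
  f(3.110000) = 8.640231
  x_2 = 3.110000 - 8.640231×(3.110000 - 1.950000)/(8.640231 - (-9.385125))
       = 2.553968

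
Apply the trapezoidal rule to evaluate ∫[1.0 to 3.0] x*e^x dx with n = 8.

f(x) = x*e^x
a = 1.0, b = 3.0, n = 8
h = (b - a)/n = 0.250000

Trapezoidal rule: (h/2)[f(x₀) + 2f(x₁) + 2f(x₂) + ... + f(xₙ)]

x_0 = 1.0000, f(x_0) = 2.718282, coefficient = 1
x_1 = 1.2500, f(x_1) = 4.362929, coefficient = 2
x_2 = 1.5000, f(x_2) = 6.722534, coefficient = 2
x_3 = 1.7500, f(x_3) = 10.070555, coefficient = 2
x_4 = 2.0000, f(x_4) = 14.778112, coefficient = 2
x_5 = 2.2500, f(x_5) = 21.347406, coefficient = 2
x_6 = 2.5000, f(x_6) = 30.456235, coefficient = 2
x_7 = 2.7500, f(x_7) = 43.017238, coefficient = 2
x_8 = 3.0000, f(x_8) = 60.256611, coefficient = 1

I ≈ (0.250000/2) × 324.484907 = 40.560613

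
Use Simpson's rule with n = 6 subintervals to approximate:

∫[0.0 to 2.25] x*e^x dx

f(x) = x*e^x
a = 0.0, b = 2.25, n = 6
h = (b - a)/n = 0.375000

Simpson's rule: (h/3)[f(x₀) + 4f(x₁) + 2f(x₂) + ... + f(xₙ)]

x_0 = 0.0000, f(x_0) = 0.000000, coefficient = 1
x_1 = 0.3750, f(x_1) = 0.545622, coefficient = 4
x_2 = 0.7500, f(x_2) = 1.587750, coefficient = 2
x_3 = 1.1250, f(x_3) = 3.465244, coefficient = 4
x_4 = 1.5000, f(x_4) = 6.722534, coefficient = 2
x_5 = 1.8750, f(x_5) = 12.226536, coefficient = 4
x_6 = 2.2500, f(x_6) = 21.347406, coefficient = 1

I ≈ (0.375000/3) × 102.917579 = 12.864697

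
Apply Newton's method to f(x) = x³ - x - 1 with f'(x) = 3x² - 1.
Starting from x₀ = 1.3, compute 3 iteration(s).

f(x) = x³ - x - 1
f'(x) = 3x² - 1
x₀ = 1.3

Newton-Raphson formula: x_{n+1} = x_n - f(x_n)/f'(x_n)

Iteration 1:
  f(1.300000) = -0.103000
  f'(1.300000) = 4.070000
  x_1 = 1.300000 - (-0.103000)/4.070000 = 1.325307
Iteration 2:
  f(1.325307) = 0.002514
  f'(1.325307) = 4.269317
  x_2 = 1.325307 - 0.002514/4.269317 = 1.324718
Iteration 3:
  f(1.324718) = 0.000001
  f'(1.324718) = 4.264636
  x_3 = 1.324718 - 0.000001/4.264636 = 1.324718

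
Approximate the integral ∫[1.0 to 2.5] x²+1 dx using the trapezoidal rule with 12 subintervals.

f(x) = x²+1
a = 1.0, b = 2.5, n = 12
h = (b - a)/n = 0.125000

Trapezoidal rule: (h/2)[f(x₀) + 2f(x₁) + 2f(x₂) + ... + f(xₙ)]

x_0 = 1.0000, f(x_0) = 2.000000, coefficient = 1
x_1 = 1.1250, f(x_1) = 2.265625, coefficient = 2
x_2 = 1.2500, f(x_2) = 2.562500, coefficient = 2
x_3 = 1.3750, f(x_3) = 2.890625, coefficient = 2
x_4 = 1.5000, f(x_4) = 3.250000, coefficient = 2
x_5 = 1.6250, f(x_5) = 3.640625, coefficient = 2
x_6 = 1.7500, f(x_6) = 4.062500, coefficient = 2
x_7 = 1.8750, f(x_7) = 4.515625, coefficient = 2
x_8 = 2.0000, f(x_8) = 5.000000, coefficient = 2
x_9 = 2.1250, f(x_9) = 5.515625, coefficient = 2
x_10 = 2.2500, f(x_10) = 6.062500, coefficient = 2
x_11 = 2.3750, f(x_11) = 6.640625, coefficient = 2
x_12 = 2.5000, f(x_12) = 7.250000, coefficient = 1

I ≈ (0.125000/2) × 102.062500 = 6.378906
Exact value: 6.375000
Error: 0.003906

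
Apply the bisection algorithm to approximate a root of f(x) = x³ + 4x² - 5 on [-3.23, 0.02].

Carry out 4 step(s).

f(x) = x³ + 4x² - 5
Initial interval: [-3.23, 0.02]

Iteration 1:
  c_1 = (-3.230000 + 0.020000)/2 = -1.605000
  f(c_1) = f(-1.605000) = 1.169580
  f(a) × f(c) ≥ 0, new interval: [-1.605000, 0.020000]
Iteration 2:
  c_2 = (-1.605000 + 0.020000)/2 = -0.792500
  f(c_2) = f(-0.792500) = -2.985510
  f(a) × f(c) < 0, new interval: [-1.605000, -0.792500]
Iteration 3:
  c_3 = (-1.605000 + (-0.792500))/2 = -1.198750
  f(c_3) = f(-1.198750) = -0.974599
  f(a) × f(c) < 0, new interval: [-1.605000, -1.198750]
Iteration 4:
  c_4 = (-1.605000 + (-1.198750))/2 = -1.401875
  f(c_4) = f(-1.401875) = 0.105974
  f(a) × f(c) ≥ 0, new interval: [-1.401875, -1.198750]

After 4 iteration(s), the approximation is c_4 = -1.401875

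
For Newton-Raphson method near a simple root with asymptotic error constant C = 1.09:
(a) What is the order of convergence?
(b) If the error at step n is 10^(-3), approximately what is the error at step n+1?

(a) Newton-Raphson has quadratic (order 2) convergence near simple roots.
    This means |e_{n+1}| ≈ C|e_n|².

(b) With |e_n| = 10^(-3) and C = 1.09:
    |e_{n+1}| ≈ 1.09 × (10^(-3))² = 1.09 × 10^(-6)

(a) 2 (quadratic); (b) |e_{n+1}| ≈ 1.090e-06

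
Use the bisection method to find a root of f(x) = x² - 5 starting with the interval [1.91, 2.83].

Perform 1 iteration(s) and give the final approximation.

f(x) = x² - 5
Initial interval: [1.91, 2.83]

Iteration 1:
  c_1 = (1.910000 + 2.830000)/2 = 2.370000
  f(c_1) = f(2.370000) = 0.616900
  f(a) × f(c) < 0, new interval: [1.910000, 2.370000]

After 1 iteration(s), the approximation is c_1 = 2.370000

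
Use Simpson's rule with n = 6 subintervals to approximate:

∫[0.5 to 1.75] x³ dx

f(x) = x³
a = 0.5, b = 1.75, n = 6
h = (b - a)/n = 0.208333

Simpson's rule: (h/3)[f(x₀) + 4f(x₁) + 2f(x₂) + ... + f(xₙ)]

x_0 = 0.5000, f(x_0) = 0.125000, coefficient = 1
x_1 = 0.7083, f(x_1) = 0.355396, coefficient = 4
x_2 = 0.9167, f(x_2) = 0.770255, coefficient = 2
x_3 = 1.1250, f(x_3) = 1.423828, coefficient = 4
x_4 = 1.3333, f(x_4) = 2.370370, coefficient = 2
x_5 = 1.5417, f(x_5) = 3.664135, coefficient = 4
x_6 = 1.7500, f(x_6) = 5.359375, coefficient = 1

I ≈ (0.208333/3) × 33.539063 = 2.329102
Exact value: 2.329102
Error: 0.000000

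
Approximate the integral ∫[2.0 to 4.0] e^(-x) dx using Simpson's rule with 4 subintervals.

f(x) = e^(-x)
a = 2.0, b = 4.0, n = 4
h = (b - a)/n = 0.500000

Simpson's rule: (h/3)[f(x₀) + 4f(x₁) + 2f(x₂) + ... + f(xₙ)]

x_0 = 2.0000, f(x_0) = 0.135335, coefficient = 1
x_1 = 2.5000, f(x_1) = 0.082085, coefficient = 4
x_2 = 3.0000, f(x_2) = 0.049787, coefficient = 2
x_3 = 3.5000, f(x_3) = 0.030197, coefficient = 4
x_4 = 4.0000, f(x_4) = 0.018316, coefficient = 1

I ≈ (0.500000/3) × 0.702355 = 0.117059
Exact value: 0.117020
Error: 0.000039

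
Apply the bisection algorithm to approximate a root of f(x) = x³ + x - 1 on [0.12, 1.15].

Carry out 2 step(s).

f(x) = x³ + x - 1
Initial interval: [0.12, 1.15]

Iteration 1:
  c_1 = (0.120000 + 1.150000)/2 = 0.635000
  f(c_1) = f(0.635000) = -0.108952
  f(a) × f(c) ≥ 0, new interval: [0.635000, 1.150000]
Iteration 2:
  c_2 = (0.635000 + 1.150000)/2 = 0.892500
  f(c_2) = f(0.892500) = 0.603426
  f(a) × f(c) < 0, new interval: [0.635000, 0.892500]

After 2 iteration(s), the approximation is c_2 = 0.892500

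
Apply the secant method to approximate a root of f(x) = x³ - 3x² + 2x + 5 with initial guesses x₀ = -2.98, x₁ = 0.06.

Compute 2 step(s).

f(x) = x³ - 3x² + 2x + 5
x₀ = -2.98, x₁ = 0.06

Secant formula: x_{n+1} = x_n - f(x_n)(x_n - x_{n-1})/(f(x_n) - f(x_{n-1}))

Iteration 1:
  f(-2.980000) = -54.064792
  f(0.060000) = 5.109416
  x_2 = 0.060000 - 5.109416×(0.060000 - (-2.980000))/(5.109416 - (-54.064792))
       = -0.202490
Iteration 2:
  f(0.060000) = 5.109416
  f(-0.202490) = 4.463712
  x_3 = -0.202490 - 4.463712×(-0.202490 - 0.060000)/(4.463712 - 5.109416)
       = -2.017064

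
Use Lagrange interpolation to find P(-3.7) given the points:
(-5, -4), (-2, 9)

Lagrange interpolation formula:
P(x) = Σ yᵢ × Lᵢ(x)
where Lᵢ(x) = Π_{j≠i} (x - xⱼ)/(xᵢ - xⱼ)

L_0(-3.7) = (-3.7 - (-2))/(-5 - (-2)) = 0.566667
L_1(-3.7) = (-3.7 - (-5))/(-2 - (-5)) = 0.433333

P(-3.7) = (-4)×L_0(-3.7) + 9×L_1(-3.7)
P(-3.7) = 1.633333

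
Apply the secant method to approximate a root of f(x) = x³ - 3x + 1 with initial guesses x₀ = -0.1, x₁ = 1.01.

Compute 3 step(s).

f(x) = x³ - 3x + 1
x₀ = -0.1, x₁ = 1.01

Secant formula: x_{n+1} = x_n - f(x_n)(x_n - x_{n-1})/(f(x_n) - f(x_{n-1}))

Iteration 1:
  f(-0.100000) = 1.299000
  f(1.010000) = -0.999699
  x_2 = 1.010000 - (-0.999699)×(1.010000 - (-0.100000))/(-0.999699 - 1.299000)
       = 0.527264
Iteration 2:
  f(1.010000) = -0.999699
  f(0.527264) = -0.435208
  x_3 = 0.527264 - (-0.435208)×(0.527264 - 1.010000)/(-0.435208 - (-0.999699))
       = 0.155087
Iteration 3:
  f(0.527264) = -0.435208
  f(0.155087) = 0.538470
  x_4 = 0.155087 - 0.538470×(0.155087 - 0.527264)/(0.538470 - (-0.435208))
       = 0.360911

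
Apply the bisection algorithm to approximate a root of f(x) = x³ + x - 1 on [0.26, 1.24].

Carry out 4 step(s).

f(x) = x³ + x - 1
Initial interval: [0.26, 1.24]

Iteration 1:
  c_1 = (0.260000 + 1.240000)/2 = 0.750000
  f(c_1) = f(0.750000) = 0.171875
  f(a) × f(c) < 0, new interval: [0.260000, 0.750000]
Iteration 2:
  c_2 = (0.260000 + 0.750000)/2 = 0.505000
  f(c_2) = f(0.505000) = -0.366212
  f(a) × f(c) ≥ 0, new interval: [0.505000, 0.750000]
Iteration 3:
  c_3 = (0.505000 + 0.750000)/2 = 0.627500
  f(c_3) = f(0.627500) = -0.125418
  f(a) × f(c) ≥ 0, new interval: [0.627500, 0.750000]
Iteration 4:
  c_4 = (0.627500 + 0.750000)/2 = 0.688750
  f(c_4) = f(0.688750) = 0.015477
  f(a) × f(c) < 0, new interval: [0.627500, 0.688750]

After 4 iteration(s), the approximation is c_4 = 0.688750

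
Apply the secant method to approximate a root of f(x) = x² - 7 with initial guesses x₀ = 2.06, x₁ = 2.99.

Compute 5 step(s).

f(x) = x² - 7
x₀ = 2.06, x₁ = 2.99

Secant formula: x_{n+1} = x_n - f(x_n)(x_n - x_{n-1})/(f(x_n) - f(x_{n-1}))

Iteration 1:
  f(2.060000) = -2.756400
  f(2.990000) = 1.940100
  x_2 = 2.990000 - 1.940100×(2.990000 - 2.060000)/(1.940100 - (-2.756400))
       = 2.605822
Iteration 2:
  f(2.990000) = 1.940100
  f(2.605822) = -0.209693
  x_3 = 2.605822 - (-0.209693)×(2.605822 - 2.990000)/(-0.209693 - 1.940100)
       = 2.643295
Iteration 3:
  f(2.605822) = -0.209693
  f(2.643295) = -0.012992
  x_4 = 2.643295 - (-0.012992)×(2.643295 - 2.605822)/(-0.012992 - (-0.209693))
       = 2.645770
Iteration 4:
  f(2.643295) = -0.012992
  f(2.645770) = 0.000099
  x_5 = 2.645770 - 0.000099×(2.645770 - 2.643295)/(0.000099 - (-0.012992))
       = 2.645751
Iteration 5:
  f(2.645770) = 0.000099
  f(2.645751) = 0.000000
  x_6 = 2.645751 - 0.000000×(2.645751 - 2.645770)/(0.000000 - 0.000099)
       = 2.645751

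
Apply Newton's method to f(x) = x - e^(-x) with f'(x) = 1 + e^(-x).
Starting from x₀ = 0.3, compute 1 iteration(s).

f(x) = x - e^(-x)
f'(x) = 1 + e^(-x)
x₀ = 0.3

Newton-Raphson formula: x_{n+1} = x_n - f(x_n)/f'(x_n)

Iteration 1:
  f(0.300000) = -0.440818
  f'(0.300000) = 1.740818
  x_1 = 0.300000 - (-0.440818)/1.740818 = 0.553225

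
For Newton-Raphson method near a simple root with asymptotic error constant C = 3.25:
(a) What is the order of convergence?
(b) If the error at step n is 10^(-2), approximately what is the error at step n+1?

(a) Newton-Raphson has quadratic (order 2) convergence near simple roots.
    This means |e_{n+1}| ≈ C|e_n|².

(b) With |e_n| = 10^(-2) and C = 3.25:
    |e_{n+1}| ≈ 3.25 × (10^(-2))² = 3.25 × 10^(-4)

(a) 2 (quadratic); (b) |e_{n+1}| ≈ 3.250e-04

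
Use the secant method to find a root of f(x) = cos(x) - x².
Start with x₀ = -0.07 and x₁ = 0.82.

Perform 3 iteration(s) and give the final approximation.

f(x) = cos(x) - x²
x₀ = -0.07, x₁ = 0.82

Secant formula: x_{n+1} = x_n - f(x_n)(x_n - x_{n-1})/(f(x_n) - f(x_{n-1}))

Iteration 1:
  f(-0.070000) = 0.992651
  f(0.820000) = 0.009821
  x_2 = 0.820000 - 0.009821×(0.820000 - (-0.070000))/(0.009821 - 0.992651)
       = 0.828894
Iteration 2:
  f(0.820000) = 0.009821
  f(0.828894) = -0.011373
  x_3 = 0.828894 - (-0.011373)×(0.828894 - 0.820000)/(-0.011373 - 0.009821)
       = 0.824121
Iteration 3:
  f(0.828894) = -0.011373
  f(0.824121) = 0.000026
  x_4 = 0.824121 - 0.000026×(0.824121 - 0.828894)/(0.000026 - (-0.011373))
       = 0.824132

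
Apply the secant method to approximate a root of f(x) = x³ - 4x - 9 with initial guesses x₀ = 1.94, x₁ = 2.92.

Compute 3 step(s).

f(x) = x³ - 4x - 9
x₀ = 1.94, x₁ = 2.92

Secant formula: x_{n+1} = x_n - f(x_n)(x_n - x_{n-1})/(f(x_n) - f(x_{n-1}))

Iteration 1:
  f(1.940000) = -9.458616
  f(2.920000) = 4.217088
  x_2 = 2.920000 - 4.217088×(2.920000 - 1.940000)/(4.217088 - (-9.458616))
       = 2.617804
Iteration 2:
  f(2.920000) = 4.217088
  f(2.617804) = -1.531677
  x_3 = 2.617804 - (-1.531677)×(2.617804 - 2.920000)/(-1.531677 - 4.217088)
       = 2.698320
Iteration 3:
  f(2.617804) = -1.531677
  f(2.698320) = -0.147005
  x_4 = 2.698320 - (-0.147005)×(2.698320 - 2.617804)/(-0.147005 - (-1.531677))
       = 2.706868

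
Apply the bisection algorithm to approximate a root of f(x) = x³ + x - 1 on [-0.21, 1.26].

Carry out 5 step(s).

f(x) = x³ + x - 1
Initial interval: [-0.21, 1.26]

Iteration 1:
  c_1 = (-0.210000 + 1.260000)/2 = 0.525000
  f(c_1) = f(0.525000) = -0.330297
  f(a) × f(c) ≥ 0, new interval: [0.525000, 1.260000]
Iteration 2:
  c_2 = (0.525000 + 1.260000)/2 = 0.892500
  f(c_2) = f(0.892500) = 0.603426
  f(a) × f(c) < 0, new interval: [0.525000, 0.892500]
Iteration 3:
  c_3 = (0.525000 + 0.892500)/2 = 0.708750
  f(c_3) = f(0.708750) = 0.064774
  f(a) × f(c) < 0, new interval: [0.525000, 0.708750]
Iteration 4:
  c_4 = (0.525000 + 0.708750)/2 = 0.616875
  f(c_4) = f(0.616875) = -0.148383
  f(a) × f(c) ≥ 0, new interval: [0.616875, 0.708750]
Iteration 5:
  c_5 = (0.616875 + 0.708750)/2 = 0.662813
  f(c_5) = f(0.662813) = -0.046000
  f(a) × f(c) ≥ 0, new interval: [0.662813, 0.708750]

After 5 iteration(s), the approximation is c_5 = 0.662813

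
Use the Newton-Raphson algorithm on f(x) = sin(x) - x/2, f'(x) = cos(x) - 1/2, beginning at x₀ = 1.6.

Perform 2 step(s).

f(x) = sin(x) - x/2
f'(x) = cos(x) - 1/2
x₀ = 1.6

Newton-Raphson formula: x_{n+1} = x_n - f(x_n)/f'(x_n)

Iteration 1:
  f(1.600000) = 0.199574
  f'(1.600000) = -0.529200
  x_1 = 1.600000 - 0.199574/(-0.529200) = 1.977124
Iteration 2:
  f(1.977124) = -0.069983
  f'(1.977124) = -0.895238
  x_2 = 1.977124 - (-0.069983)/(-0.895238) = 1.898951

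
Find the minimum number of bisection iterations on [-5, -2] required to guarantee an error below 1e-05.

We need (b-a)/2^n ≤ 1e-05
(-2 - (-5))/2^n ≤ 1e-05
3/2^n ≤ 1e-05
2^n ≥ 300000
n ≥ log₂(300000) = 18.19
n ≥ 19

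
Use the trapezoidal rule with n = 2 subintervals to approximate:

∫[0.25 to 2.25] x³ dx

f(x) = x³
a = 0.25, b = 2.25, n = 2
h = (b - a)/n = 1.000000

Trapezoidal rule: (h/2)[f(x₀) + 2f(x₁) + 2f(x₂) + ... + f(xₙ)]

x_0 = 0.2500, f(x_0) = 0.015625, coefficient = 1
x_1 = 1.2500, f(x_1) = 1.953125, coefficient = 2
x_2 = 2.2500, f(x_2) = 11.390625, coefficient = 1

I ≈ (1.000000/2) × 15.312500 = 7.656250
Exact value: 6.406250
Error: 1.250000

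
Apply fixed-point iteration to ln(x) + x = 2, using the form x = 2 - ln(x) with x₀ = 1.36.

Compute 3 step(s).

Equation: ln(x) + x = 2
Fixed-point form: x = 2 - ln(x)
x₀ = 1.36

x_1 = g(1.360000) = 1.692515
x_2 = g(1.692515) = 1.473784
x_3 = g(1.473784) = 1.612167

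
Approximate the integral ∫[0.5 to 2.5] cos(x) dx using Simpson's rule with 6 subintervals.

f(x) = cos(x)
a = 0.5, b = 2.5, n = 6
h = (b - a)/n = 0.333333

Simpson's rule: (h/3)[f(x₀) + 4f(x₁) + 2f(x₂) + ... + f(xₙ)]

x_0 = 0.5000, f(x_0) = 0.877583, coefficient = 1
x_1 = 0.8333, f(x_1) = 0.672412, coefficient = 4
x_2 = 1.1667, f(x_2) = 0.393219, coefficient = 2
x_3 = 1.5000, f(x_3) = 0.070737, coefficient = 4
x_4 = 1.8333, f(x_4) = -0.259531, coefficient = 2
x_5 = 2.1667, f(x_5) = -0.561229, coefficient = 4
x_6 = 2.5000, f(x_6) = -0.801144, coefficient = 1

I ≈ (0.333333/3) × 1.071494 = 0.119055
Exact value: 0.119047
Error: 0.000008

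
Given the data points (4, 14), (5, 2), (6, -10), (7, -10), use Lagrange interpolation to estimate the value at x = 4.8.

Lagrange interpolation formula:
P(x) = Σ yᵢ × Lᵢ(x)
where Lᵢ(x) = Π_{j≠i} (x - xⱼ)/(xᵢ - xⱼ)

L_0(4.8) = (4.8 - 5)/(4 - 5) × (4.8 - 6)/(4 - 6) × (4.8 - 7)/(4 - 7) = 0.088000
L_1(4.8) = (4.8 - 4)/(5 - 4) × (4.8 - 6)/(5 - 6) × (4.8 - 7)/(5 - 7) = 1.056000
L_2(4.8) = (4.8 - 4)/(6 - 4) × (4.8 - 5)/(6 - 5) × (4.8 - 7)/(6 - 7) = -0.176000
L_3(4.8) = (4.8 - 4)/(7 - 4) × (4.8 - 5)/(7 - 5) × (4.8 - 6)/(7 - 6) = 0.032000

P(4.8) = 14×L_0(4.8) + 2×L_1(4.8) + (-10)×L_2(4.8) + (-10)×L_3(4.8)
P(4.8) = 4.784000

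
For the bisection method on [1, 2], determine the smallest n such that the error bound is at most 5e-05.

We need (b-a)/2^n ≤ 5e-05
(2 - 1)/2^n ≤ 5e-05
1/2^n ≤ 5e-05
2^n ≥ 20000
n ≥ log₂(20000) = 14.29
n ≥ 15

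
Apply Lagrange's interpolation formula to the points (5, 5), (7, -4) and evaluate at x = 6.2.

Lagrange interpolation formula:
P(x) = Σ yᵢ × Lᵢ(x)
where Lᵢ(x) = Π_{j≠i} (x - xⱼ)/(xᵢ - xⱼ)

L_0(6.2) = (6.2 - 7)/(5 - 7) = 0.400000
L_1(6.2) = (6.2 - 5)/(7 - 5) = 0.600000

P(6.2) = 5×L_0(6.2) + (-4)×L_1(6.2)
P(6.2) = -0.400000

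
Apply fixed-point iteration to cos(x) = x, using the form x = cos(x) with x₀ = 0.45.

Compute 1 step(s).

Equation: cos(x) = x
Fixed-point form: x = cos(x)
x₀ = 0.45

x_1 = g(0.450000) = 0.900447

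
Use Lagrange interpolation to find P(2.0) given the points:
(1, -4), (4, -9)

Lagrange interpolation formula:
P(x) = Σ yᵢ × Lᵢ(x)
where Lᵢ(x) = Π_{j≠i} (x - xⱼ)/(xᵢ - xⱼ)

L_0(2.0) = (2.0 - 4)/(1 - 4) = 0.666667
L_1(2.0) = (2.0 - 1)/(4 - 1) = 0.333333

P(2.0) = (-4)×L_0(2.0) + (-9)×L_1(2.0)
P(2.0) = -5.666667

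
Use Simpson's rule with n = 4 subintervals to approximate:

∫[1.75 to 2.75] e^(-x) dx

f(x) = e^(-x)
a = 1.75, b = 2.75, n = 4
h = (b - a)/n = 0.250000

Simpson's rule: (h/3)[f(x₀) + 4f(x₁) + 2f(x₂) + ... + f(xₙ)]

x_0 = 1.7500, f(x_0) = 0.173774, coefficient = 1
x_1 = 2.0000, f(x_1) = 0.135335, coefficient = 4
x_2 = 2.2500, f(x_2) = 0.105399, coefficient = 2
x_3 = 2.5000, f(x_3) = 0.082085, coefficient = 4
x_4 = 2.7500, f(x_4) = 0.063928, coefficient = 1

I ≈ (0.250000/3) × 1.318181 = 0.109848
Exact value: 0.109846
Error: 0.000002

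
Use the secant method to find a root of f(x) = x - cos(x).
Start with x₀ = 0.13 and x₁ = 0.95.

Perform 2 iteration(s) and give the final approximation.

f(x) = x - cos(x)
x₀ = 0.13, x₁ = 0.95

Secant formula: x_{n+1} = x_n - f(x_n)(x_n - x_{n-1})/(f(x_n) - f(x_{n-1}))

Iteration 1:
  f(0.130000) = -0.861562
  f(0.950000) = 0.368317
  x_2 = 0.950000 - 0.368317×(0.950000 - 0.130000)/(0.368317 - (-0.861562))
       = 0.704431
Iteration 2:
  f(0.950000) = 0.368317
  f(0.704431) = -0.057549
  x_3 = 0.704431 - (-0.057549)×(0.704431 - 0.950000)/(-0.057549 - 0.368317)
       = 0.737616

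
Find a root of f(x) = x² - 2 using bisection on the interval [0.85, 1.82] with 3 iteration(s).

f(x) = x² - 2
Initial interval: [0.85, 1.82]

Iteration 1:
  c_1 = (0.850000 + 1.820000)/2 = 1.335000
  f(c_1) = f(1.335000) = -0.217775
  f(a) × f(c) ≥ 0, new interval: [1.335000, 1.820000]
Iteration 2:
  c_2 = (1.335000 + 1.820000)/2 = 1.577500
  f(c_2) = f(1.577500) = 0.488506
  f(a) × f(c) < 0, new interval: [1.335000, 1.577500]
Iteration 3:
  c_3 = (1.335000 + 1.577500)/2 = 1.456250
  f(c_3) = f(1.456250) = 0.120664
  f(a) × f(c) < 0, new interval: [1.335000, 1.456250]

After 3 iteration(s), the approximation is c_3 = 1.456250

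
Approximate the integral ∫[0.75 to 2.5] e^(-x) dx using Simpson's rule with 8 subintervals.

f(x) = e^(-x)
a = 0.75, b = 2.5, n = 8
h = (b - a)/n = 0.218750

Simpson's rule: (h/3)[f(x₀) + 4f(x₁) + 2f(x₂) + ... + f(xₙ)]

x_0 = 0.7500, f(x_0) = 0.472367, coefficient = 1
x_1 = 0.9688, f(x_1) = 0.379557, coefficient = 4
x_2 = 1.1875, f(x_2) = 0.304983, coefficient = 2
x_3 = 1.4062, f(x_3) = 0.245061, coefficient = 4
x_4 = 1.6250, f(x_4) = 0.196912, coefficient = 2
x_5 = 1.8438, f(x_5) = 0.158223, coefficient = 4
x_6 = 2.0625, f(x_6) = 0.127136, coefficient = 2
x_7 = 2.2812, f(x_7) = 0.102156, coefficient = 4
x_8 = 2.5000, f(x_8) = 0.082085, coefficient = 1

I ≈ (0.218750/3) × 5.352500 = 0.390286
Exact value: 0.390282
Error: 0.000005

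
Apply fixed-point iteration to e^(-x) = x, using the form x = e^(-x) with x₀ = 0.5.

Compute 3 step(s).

Equation: e^(-x) = x
Fixed-point form: x = e^(-x)
x₀ = 0.5

x_1 = g(0.500000) = 0.606531
x_2 = g(0.606531) = 0.545239
x_3 = g(0.545239) = 0.579703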